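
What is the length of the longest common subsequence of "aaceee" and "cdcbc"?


LCS of "aaceee" and "cdcbc"
DP table:
           c    d    c    b    c
      0    0    0    0    0    0
  a   0    0    0    0    0    0
  a   0    0    0    0    0    0
  c   0    1    1    1    1    1
  e   0    1    1    1    1    1
  e   0    1    1    1    1    1
  e   0    1    1    1    1    1
LCS length = dp[6][5] = 1

1


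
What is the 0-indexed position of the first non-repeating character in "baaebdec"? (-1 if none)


Input: baaebdec
Character frequencies:
  'a': 2
  'b': 2
  'c': 1
  'd': 1
  'e': 2
Scanning left to right for freq == 1:
  Position 0 ('b'): freq=2, skip
  Position 1 ('a'): freq=2, skip
  Position 2 ('a'): freq=2, skip
  Position 3 ('e'): freq=2, skip
  Position 4 ('b'): freq=2, skip
  Position 5 ('d'): unique! => answer = 5

5


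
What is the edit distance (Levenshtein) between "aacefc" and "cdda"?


Computing edit distance: "aacefc" -> "cdda"
DP table:
           c    d    d    a
      0    1    2    3    4
  a   1    1    2    3    3
  a   2    2    2    3    3
  c   3    2    3    3    4
  e   4    3    3    4    4
  f   5    4    4    4    5
  c   6    5    5    5    5
Edit distance = dp[6][4] = 5

5


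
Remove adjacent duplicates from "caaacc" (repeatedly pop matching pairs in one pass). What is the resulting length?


Input: caaacc
Stack-based adjacent duplicate removal:
  Read 'c': push. Stack: c
  Read 'a': push. Stack: ca
  Read 'a': matches stack top 'a' => pop. Stack: c
  Read 'a': push. Stack: ca
  Read 'c': push. Stack: cac
  Read 'c': matches stack top 'c' => pop. Stack: ca
Final stack: "ca" (length 2)

2


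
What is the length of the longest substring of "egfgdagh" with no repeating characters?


Input: "egfgdagh"
Sliding window (track last position of each char):
  Position 0 ('e'): window [0,0] length 1 -- new best
  Position 1 ('g'): window [0,1] length 2 -- new best
  Position 2 ('f'): window [0,2] length 3 -- new best
  Position 3 ('g'): repeat (last at 1), move window start to 2
  Position 3 ('g'): window [2,3] length 2
  Position 4 ('d'): window [2,4] length 3
  Position 5 ('a'): window [2,5] length 4 -- new best
  Position 6 ('g'): repeat (last at 3), move window start to 4
  Position 6 ('g'): window [4,6] length 3
  Position 7 ('h'): window [4,7] length 4
Longest substring with no repeats: "fgda" with length 4

4


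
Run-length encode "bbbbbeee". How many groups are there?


Input: bbbbbeee
Scanning for consecutive runs:
  Group 1: 'b' x 5 (positions 0-4)
  Group 2: 'e' x 3 (positions 5-7)
Total groups: 2

2


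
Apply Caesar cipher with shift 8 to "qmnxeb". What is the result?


Caesar cipher: shift "qmnxeb" by 8
  'q' (pos 16) + 8 = pos 24 = 'y'
  'm' (pos 12) + 8 = pos 20 = 'u'
  'n' (pos 13) + 8 = pos 21 = 'v'
  'x' (pos 23) + 8 = pos 5 = 'f'
  'e' (pos 4) + 8 = pos 12 = 'm'
  'b' (pos 1) + 8 = pos 9 = 'j'
Result: yuvfmj

yuvfmj


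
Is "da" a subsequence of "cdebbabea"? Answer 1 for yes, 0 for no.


Check if "da" is a subsequence of "cdebbabea"
Greedy scan:
  Position 0 ('c'): no match needed
  Position 1 ('d'): matches sub[0] = 'd'
  Position 2 ('e'): no match needed
  Position 3 ('b'): no match needed
  Position 4 ('b'): no match needed
  Position 5 ('a'): matches sub[1] = 'a'
  Position 6 ('b'): no match needed
  Position 7 ('e'): no match needed
  Position 8 ('a'): no match needed
All 2 characters matched => is a subsequence

1


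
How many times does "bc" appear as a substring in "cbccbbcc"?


Searching for "bc" in "cbccbbcc"
Scanning each position:
  Position 0: "cb" => no
  Position 1: "bc" => MATCH
  Position 2: "cc" => no
  Position 3: "cb" => no
  Position 4: "bb" => no
  Position 5: "bc" => MATCH
  Position 6: "cc" => no
Total occurrences: 2

2


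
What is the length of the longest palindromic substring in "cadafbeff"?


Input: "cadafbeff"
Checking substrings for palindromes:
  [1:4] "ada" (len 3) => palindrome
  [7:9] "ff" (len 2) => palindrome
Longest palindromic substring: "ada" with length 3

3


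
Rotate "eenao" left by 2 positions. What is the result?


Input: "eenao", rotate left by 2
First 2 characters: "ee"
Remaining characters: "nao"
Concatenate remaining + first: "nao" + "ee" = "naoee"

naoee


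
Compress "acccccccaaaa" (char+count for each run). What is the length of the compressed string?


Input: acccccccaaaa
Runs:
  'a' x 1 => "a1"
  'c' x 7 => "c7"
  'a' x 4 => "a4"
Compressed: "a1c7a4"
Compressed length: 6

6


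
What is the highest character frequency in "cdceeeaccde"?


Input: cdceeeaccde
Character counts:
  'a': 1
  'c': 4
  'd': 2
  'e': 4
Maximum frequency: 4

4


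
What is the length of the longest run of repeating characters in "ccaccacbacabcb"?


Input: "ccaccacbacabcb"
Scanning for longest run:
  Position 1 ('c'): continues run of 'c', length=2
  Position 2 ('a'): new char, reset run to 1
  Position 3 ('c'): new char, reset run to 1
  Position 4 ('c'): continues run of 'c', length=2
  Position 5 ('a'): new char, reset run to 1
  Position 6 ('c'): new char, reset run to 1
  Position 7 ('b'): new char, reset run to 1
  Position 8 ('a'): new char, reset run to 1
  Position 9 ('c'): new char, reset run to 1
  Position 10 ('a'): new char, reset run to 1
  Position 11 ('b'): new char, reset run to 1
  Position 12 ('c'): new char, reset run to 1
  Position 13 ('b'): new char, reset run to 1
Longest run: 'c' with length 2

2


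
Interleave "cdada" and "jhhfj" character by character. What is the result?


Interleaving "cdada" and "jhhfj":
  Position 0: 'c' from first, 'j' from second => "cj"
  Position 1: 'd' from first, 'h' from second => "dh"
  Position 2: 'a' from first, 'h' from second => "ah"
  Position 3: 'd' from first, 'f' from second => "df"
  Position 4: 'a' from first, 'j' from second => "aj"
Result: cjdhahdfaj

cjdhahdfaj


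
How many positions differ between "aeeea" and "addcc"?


Comparing "aeeea" and "addcc" position by position:
  Position 0: 'a' vs 'a' => same
  Position 1: 'e' vs 'd' => DIFFER
  Position 2: 'e' vs 'd' => DIFFER
  Position 3: 'e' vs 'c' => DIFFER
  Position 4: 'a' vs 'c' => DIFFER
Positions that differ: 4

4


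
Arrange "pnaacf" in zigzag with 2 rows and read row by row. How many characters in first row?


Zigzag "pnaacf" into 2 rows:
Placing characters:
  'p' => row 0
  'n' => row 1
  'a' => row 0
  'a' => row 1
  'c' => row 0
  'f' => row 1
Rows:
  Row 0: "pac"
  Row 1: "naf"
First row length: 3

3


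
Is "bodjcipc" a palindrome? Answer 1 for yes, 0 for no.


Input: bodjcipc
Reversed: cpicjdob
  Compare pos 0 ('b') with pos 7 ('c'): MISMATCH
  Compare pos 1 ('o') with pos 6 ('p'): MISMATCH
  Compare pos 2 ('d') with pos 5 ('i'): MISMATCH
  Compare pos 3 ('j') with pos 4 ('c'): MISMATCH
Result: not a palindrome

0


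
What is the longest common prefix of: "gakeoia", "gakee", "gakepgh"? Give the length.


Words: gakeoia, gakee, gakepgh
  Position 0: all 'g' => match
  Position 1: all 'a' => match
  Position 2: all 'k' => match
  Position 3: all 'e' => match
  Position 4: ('o', 'e', 'p') => mismatch, stop
LCP = "gake" (length 4)

4


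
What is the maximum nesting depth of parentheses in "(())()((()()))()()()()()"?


Input: "(())()((()()))()()()()()"
Tracking depth:
  Position 0 '(': depth becomes 1
  Position 1 '(': depth becomes 2
  Position 2 ')': depth becomes 1
  Position 3 ')': depth becomes 0
  Position 4 '(': depth becomes 1
  Position 5 ')': depth becomes 0
  Position 6 '(': depth becomes 1
  Position 7 '(': depth becomes 2
  Position 8 '(': depth becomes 3
  Position 9 ')': depth becomes 2
  Position 10 '(': depth becomes 3
  Position 11 ')': depth becomes 2
  Position 12 ')': depth becomes 1
  Position 13 ')': depth becomes 0
  Position 14 '(': depth becomes 1
  Position 15 ')': depth becomes 0
  Position 16 '(': depth becomes 1
  Position 17 ')': depth becomes 0
  Position 18 '(': depth becomes 1
  Position 19 ')': depth becomes 0
  Position 20 '(': depth becomes 1
  Position 21 ')': depth becomes 0
  Position 22 '(': depth becomes 1
  Position 23 ')': depth becomes 0
Maximum depth reached: 3

3


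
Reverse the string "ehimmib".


Input: ehimmib
Reading characters right to left:
  Position 6: 'b'
  Position 5: 'i'
  Position 4: 'm'
  Position 3: 'm'
  Position 2: 'i'
  Position 1: 'h'
  Position 0: 'e'
Reversed: bimmihe

bimmihe


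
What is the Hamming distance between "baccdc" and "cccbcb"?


Comparing "baccdc" and "cccbcb" position by position:
  Position 0: 'b' vs 'c' => differ
  Position 1: 'a' vs 'c' => differ
  Position 2: 'c' vs 'c' => same
  Position 3: 'c' vs 'b' => differ
  Position 4: 'd' vs 'c' => differ
  Position 5: 'c' vs 'b' => differ
Total differences (Hamming distance): 5

5


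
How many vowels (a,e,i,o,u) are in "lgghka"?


Input: lgghka
Checking each character:
  'l' at position 0: consonant
  'g' at position 1: consonant
  'g' at position 2: consonant
  'h' at position 3: consonant
  'k' at position 4: consonant
  'a' at position 5: vowel (running total: 1)
Total vowels: 1

1


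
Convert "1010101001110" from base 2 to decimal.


Input: "1010101001110" in base 2
Positional expansion:
  Digit '1' (value 1) x 2^12 = 4096
  Digit '0' (value 0) x 2^11 = 0
  Digit '1' (value 1) x 2^10 = 1024
  Digit '0' (value 0) x 2^9 = 0
  Digit '1' (value 1) x 2^8 = 256
  Digit '0' (value 0) x 2^7 = 0
  Digit '1' (value 1) x 2^6 = 64
  Digit '0' (value 0) x 2^5 = 0
  Digit '0' (value 0) x 2^4 = 0
  Digit '1' (value 1) x 2^3 = 8
  Digit '1' (value 1) x 2^2 = 4
  Digit '1' (value 1) x 2^1 = 2
  Digit '0' (value 0) x 2^0 = 0
Sum = 5454

5454


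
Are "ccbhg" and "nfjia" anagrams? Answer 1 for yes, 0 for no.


Strings: "ccbhg", "nfjia"
Sorted first:  bccgh
Sorted second: afijn
Differ at position 0: 'b' vs 'a' => not anagrams

0


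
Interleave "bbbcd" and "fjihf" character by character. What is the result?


Interleaving "bbbcd" and "fjihf":
  Position 0: 'b' from first, 'f' from second => "bf"
  Position 1: 'b' from first, 'j' from second => "bj"
  Position 2: 'b' from first, 'i' from second => "bi"
  Position 3: 'c' from first, 'h' from second => "ch"
  Position 4: 'd' from first, 'f' from second => "df"
Result: bfbjbichdf

bfbjbichdf


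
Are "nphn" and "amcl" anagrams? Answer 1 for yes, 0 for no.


Strings: "nphn", "amcl"
Sorted first:  hnnp
Sorted second: aclm
Differ at position 0: 'h' vs 'a' => not anagrams

0


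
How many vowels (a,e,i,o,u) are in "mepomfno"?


Input: mepomfno
Checking each character:
  'm' at position 0: consonant
  'e' at position 1: vowel (running total: 1)
  'p' at position 2: consonant
  'o' at position 3: vowel (running total: 2)
  'm' at position 4: consonant
  'f' at position 5: consonant
  'n' at position 6: consonant
  'o' at position 7: vowel (running total: 3)
Total vowels: 3

3


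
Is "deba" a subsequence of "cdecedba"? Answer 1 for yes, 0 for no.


Check if "deba" is a subsequence of "cdecedba"
Greedy scan:
  Position 0 ('c'): no match needed
  Position 1 ('d'): matches sub[0] = 'd'
  Position 2 ('e'): matches sub[1] = 'e'
  Position 3 ('c'): no match needed
  Position 4 ('e'): no match needed
  Position 5 ('d'): no match needed
  Position 6 ('b'): matches sub[2] = 'b'
  Position 7 ('a'): matches sub[3] = 'a'
All 4 characters matched => is a subsequence

1


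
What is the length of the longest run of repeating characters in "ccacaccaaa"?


Input: "ccacaccaaa"
Scanning for longest run:
  Position 1 ('c'): continues run of 'c', length=2
  Position 2 ('a'): new char, reset run to 1
  Position 3 ('c'): new char, reset run to 1
  Position 4 ('a'): new char, reset run to 1
  Position 5 ('c'): new char, reset run to 1
  Position 6 ('c'): continues run of 'c', length=2
  Position 7 ('a'): new char, reset run to 1
  Position 8 ('a'): continues run of 'a', length=2
  Position 9 ('a'): continues run of 'a', length=3
Longest run: 'a' with length 3

3


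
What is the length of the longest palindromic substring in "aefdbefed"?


Input: "aefdbefed"
Checking substrings for palindromes:
  [5:8] "efe" (len 3) => palindrome
Longest palindromic substring: "efe" with length 3

3


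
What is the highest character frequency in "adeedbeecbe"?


Input: adeedbeecbe
Character counts:
  'a': 1
  'b': 2
  'c': 1
  'd': 2
  'e': 5
Maximum frequency: 5

5


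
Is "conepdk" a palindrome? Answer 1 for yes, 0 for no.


Input: conepdk
Reversed: kdpenoc
  Compare pos 0 ('c') with pos 6 ('k'): MISMATCH
  Compare pos 1 ('o') with pos 5 ('d'): MISMATCH
  Compare pos 2 ('n') with pos 4 ('p'): MISMATCH
Result: not a palindrome

0


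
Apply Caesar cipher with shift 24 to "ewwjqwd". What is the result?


Caesar cipher: shift "ewwjqwd" by 24
  'e' (pos 4) + 24 = pos 2 = 'c'
  'w' (pos 22) + 24 = pos 20 = 'u'
  'w' (pos 22) + 24 = pos 20 = 'u'
  'j' (pos 9) + 24 = pos 7 = 'h'
  'q' (pos 16) + 24 = pos 14 = 'o'
  'w' (pos 22) + 24 = pos 20 = 'u'
  'd' (pos 3) + 24 = pos 1 = 'b'
Result: cuuhoub

cuuhoub


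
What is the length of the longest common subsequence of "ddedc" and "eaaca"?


LCS of "ddedc" and "eaaca"
DP table:
           e    a    a    c    a
      0    0    0    0    0    0
  d   0    0    0    0    0    0
  d   0    0    0    0    0    0
  e   0    1    1    1    1    1
  d   0    1    1    1    1    1
  c   0    1    1    1    2    2
LCS length = dp[5][5] = 2

2


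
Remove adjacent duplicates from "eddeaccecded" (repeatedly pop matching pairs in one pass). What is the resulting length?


Input: eddeaccecded
Stack-based adjacent duplicate removal:
  Read 'e': push. Stack: e
  Read 'd': push. Stack: ed
  Read 'd': matches stack top 'd' => pop. Stack: e
  Read 'e': matches stack top 'e' => pop. Stack: (empty)
  Read 'a': push. Stack: a
  Read 'c': push. Stack: ac
  Read 'c': matches stack top 'c' => pop. Stack: a
  Read 'e': push. Stack: ae
  Read 'c': push. Stack: aec
  Read 'd': push. Stack: aecd
  Read 'e': push. Stack: aecde
  Read 'd': push. Stack: aecded
Final stack: "aecded" (length 6)

6


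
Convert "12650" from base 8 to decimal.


Input: "12650" in base 8
Positional expansion:
  Digit '1' (value 1) x 8^4 = 4096
  Digit '2' (value 2) x 8^3 = 1024
  Digit '6' (value 6) x 8^2 = 384
  Digit '5' (value 5) x 8^1 = 40
  Digit '0' (value 0) x 8^0 = 0
Sum = 5544

5544


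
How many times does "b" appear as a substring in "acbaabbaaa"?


Searching for "b" in "acbaabbaaa"
Scanning each position:
  Position 0: "a" => no
  Position 1: "c" => no
  Position 2: "b" => MATCH
  Position 3: "a" => no
  Position 4: "a" => no
  Position 5: "b" => MATCH
  Position 6: "b" => MATCH
  Position 7: "a" => no
  Position 8: "a" => no
  Position 9: "a" => no
Total occurrences: 3

3


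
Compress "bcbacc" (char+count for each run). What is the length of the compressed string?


Input: bcbacc
Runs:
  'b' x 1 => "b1"
  'c' x 1 => "c1"
  'b' x 1 => "b1"
  'a' x 1 => "a1"
  'c' x 2 => "c2"
Compressed: "b1c1b1a1c2"
Compressed length: 10

10


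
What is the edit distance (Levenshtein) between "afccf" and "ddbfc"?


Computing edit distance: "afccf" -> "ddbfc"
DP table:
           d    d    b    f    c
      0    1    2    3    4    5
  a   1    1    2    3    4    5
  f   2    2    2    3    3    4
  c   3    3    3    3    4    3
  c   4    4    4    4    4    4
  f   5    5    5    5    4    5
Edit distance = dp[5][5] = 5

5


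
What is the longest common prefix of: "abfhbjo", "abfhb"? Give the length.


Words: abfhbjo, abfhb
  Position 0: all 'a' => match
  Position 1: all 'b' => match
  Position 2: all 'f' => match
  Position 3: all 'h' => match
  Position 4: all 'b' => match
LCP = "abfhb" (length 5)

5


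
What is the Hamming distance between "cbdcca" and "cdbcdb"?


Comparing "cbdcca" and "cdbcdb" position by position:
  Position 0: 'c' vs 'c' => same
  Position 1: 'b' vs 'd' => differ
  Position 2: 'd' vs 'b' => differ
  Position 3: 'c' vs 'c' => same
  Position 4: 'c' vs 'd' => differ
  Position 5: 'a' vs 'b' => differ
Total differences (Hamming distance): 4

4


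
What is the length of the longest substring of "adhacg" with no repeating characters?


Input: "adhacg"
Sliding window (track last position of each char):
  Position 0 ('a'): window [0,0] length 1 -- new best
  Position 1 ('d'): window [0,1] length 2 -- new best
  Position 2 ('h'): window [0,2] length 3 -- new best
  Position 3 ('a'): repeat (last at 0), move window start to 1
  Position 3 ('a'): window [1,3] length 3
  Position 4 ('c'): window [1,4] length 4 -- new best
  Position 5 ('g'): window [1,5] length 5 -- new best
Longest substring with no repeats: "dhacg" with length 5

5


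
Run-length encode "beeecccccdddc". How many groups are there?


Input: beeecccccdddc
Scanning for consecutive runs:
  Group 1: 'b' x 1 (positions 0-0)
  Group 2: 'e' x 3 (positions 1-3)
  Group 3: 'c' x 5 (positions 4-8)
  Group 4: 'd' x 3 (positions 9-11)
  Group 5: 'c' x 1 (positions 12-12)
Total groups: 5

5


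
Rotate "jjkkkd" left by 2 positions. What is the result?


Input: "jjkkkd", rotate left by 2
First 2 characters: "jj"
Remaining characters: "kkkd"
Concatenate remaining + first: "kkkd" + "jj" = "kkkdjj"

kkkdjj


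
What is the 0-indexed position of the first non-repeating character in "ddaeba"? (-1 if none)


Input: ddaeba
Character frequencies:
  'a': 2
  'b': 1
  'd': 2
  'e': 1
Scanning left to right for freq == 1:
  Position 0 ('d'): freq=2, skip
  Position 1 ('d'): freq=2, skip
  Position 2 ('a'): freq=2, skip
  Position 3 ('e'): unique! => answer = 3

3


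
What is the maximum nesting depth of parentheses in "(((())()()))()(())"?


Input: "(((())()()))()(())"
Tracking depth:
  Position 0 '(': depth becomes 1
  Position 1 '(': depth becomes 2
  Position 2 '(': depth becomes 3
  Position 3 '(': depth becomes 4
  Position 4 ')': depth becomes 3
  Position 5 ')': depth becomes 2
  Position 6 '(': depth becomes 3
  Position 7 ')': depth becomes 2
  Position 8 '(': depth becomes 3
  Position 9 ')': depth becomes 2
  Position 10 ')': depth becomes 1
  Position 11 ')': depth becomes 0
  Position 12 '(': depth becomes 1
  Position 13 ')': depth becomes 0
  Position 14 '(': depth becomes 1
  Position 15 '(': depth becomes 2
  Position 16 ')': depth becomes 1
  Position 17 ')': depth becomes 0
Maximum depth reached: 4

4


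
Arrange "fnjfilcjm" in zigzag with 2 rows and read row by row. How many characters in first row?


Zigzag "fnjfilcjm" into 2 rows:
Placing characters:
  'f' => row 0
  'n' => row 1
  'j' => row 0
  'f' => row 1
  'i' => row 0
  'l' => row 1
  'c' => row 0
  'j' => row 1
  'm' => row 0
Rows:
  Row 0: "fjicm"
  Row 1: "nflj"
First row length: 5

5


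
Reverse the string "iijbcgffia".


Input: iijbcgffia
Reading characters right to left:
  Position 9: 'a'
  Position 8: 'i'
  Position 7: 'f'
  Position 6: 'f'
  Position 5: 'g'
  Position 4: 'c'
  Position 3: 'b'
  Position 2: 'j'
  Position 1: 'i'
  Position 0: 'i'
Reversed: aiffgcbjii

aiffgcbjii


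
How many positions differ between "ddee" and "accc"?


Comparing "ddee" and "accc" position by position:
  Position 0: 'd' vs 'a' => DIFFER
  Position 1: 'd' vs 'c' => DIFFER
  Position 2: 'e' vs 'c' => DIFFER
  Position 3: 'e' vs 'c' => DIFFER
Positions that differ: 4

4


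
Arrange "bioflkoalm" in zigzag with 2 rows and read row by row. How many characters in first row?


Zigzag "bioflkoalm" into 2 rows:
Placing characters:
  'b' => row 0
  'i' => row 1
  'o' => row 0
  'f' => row 1
  'l' => row 0
  'k' => row 1
  'o' => row 0
  'a' => row 1
  'l' => row 0
  'm' => row 1
Rows:
  Row 0: "bolol"
  Row 1: "ifkam"
First row length: 5

5


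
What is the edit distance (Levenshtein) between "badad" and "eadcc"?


Computing edit distance: "badad" -> "eadcc"
DP table:
           e    a    d    c    c
      0    1    2    3    4    5
  b   1    1    2    3    4    5
  a   2    2    1    2    3    4
  d   3    3    2    1    2    3
  a   4    4    3    2    2    3
  d   5    5    4    3    3    3
Edit distance = dp[5][5] = 3

3


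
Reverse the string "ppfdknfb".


Input: ppfdknfb
Reading characters right to left:
  Position 7: 'b'
  Position 6: 'f'
  Position 5: 'n'
  Position 4: 'k'
  Position 3: 'd'
  Position 2: 'f'
  Position 1: 'p'
  Position 0: 'p'
Reversed: bfnkdfpp

bfnkdfpp


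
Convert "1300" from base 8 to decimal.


Input: "1300" in base 8
Positional expansion:
  Digit '1' (value 1) x 8^3 = 512
  Digit '3' (value 3) x 8^2 = 192
  Digit '0' (value 0) x 8^1 = 0
  Digit '0' (value 0) x 8^0 = 0
Sum = 704

704


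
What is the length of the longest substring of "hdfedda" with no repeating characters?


Input: "hdfedda"
Sliding window (track last position of each char):
  Position 0 ('h'): window [0,0] length 1 -- new best
  Position 1 ('d'): window [0,1] length 2 -- new best
  Position 2 ('f'): window [0,2] length 3 -- new best
  Position 3 ('e'): window [0,3] length 4 -- new best
  Position 4 ('d'): repeat (last at 1), move window start to 2
  Position 4 ('d'): window [2,4] length 3
  Position 5 ('d'): repeat (last at 4), move window start to 5
  Position 5 ('d'): window [5,5] length 1
  Position 6 ('a'): window [5,6] length 2
Longest substring with no repeats: "hdfe" with length 4

4


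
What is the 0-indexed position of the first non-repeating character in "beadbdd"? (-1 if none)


Input: beadbdd
Character frequencies:
  'a': 1
  'b': 2
  'd': 3
  'e': 1
Scanning left to right for freq == 1:
  Position 0 ('b'): freq=2, skip
  Position 1 ('e'): unique! => answer = 1

1


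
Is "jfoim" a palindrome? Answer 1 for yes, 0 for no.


Input: jfoim
Reversed: miofj
  Compare pos 0 ('j') with pos 4 ('m'): MISMATCH
  Compare pos 1 ('f') with pos 3 ('i'): MISMATCH
Result: not a palindrome

0


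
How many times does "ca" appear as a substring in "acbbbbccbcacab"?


Searching for "ca" in "acbbbbccbcacab"
Scanning each position:
  Position 0: "ac" => no
  Position 1: "cb" => no
  Position 2: "bb" => no
  Position 3: "bb" => no
  Position 4: "bb" => no
  Position 5: "bc" => no
  Position 6: "cc" => no
  Position 7: "cb" => no
  Position 8: "bc" => no
  Position 9: "ca" => MATCH
  Position 10: "ac" => no
  Position 11: "ca" => MATCH
  Position 12: "ab" => no
Total occurrences: 2

2


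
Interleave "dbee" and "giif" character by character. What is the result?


Interleaving "dbee" and "giif":
  Position 0: 'd' from first, 'g' from second => "dg"
  Position 1: 'b' from first, 'i' from second => "bi"
  Position 2: 'e' from first, 'i' from second => "ei"
  Position 3: 'e' from first, 'f' from second => "ef"
Result: dgbieief

dgbieief


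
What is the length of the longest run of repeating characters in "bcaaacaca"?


Input: "bcaaacaca"
Scanning for longest run:
  Position 1 ('c'): new char, reset run to 1
  Position 2 ('a'): new char, reset run to 1
  Position 3 ('a'): continues run of 'a', length=2
  Position 4 ('a'): continues run of 'a', length=3
  Position 5 ('c'): new char, reset run to 1
  Position 6 ('a'): new char, reset run to 1
  Position 7 ('c'): new char, reset run to 1
  Position 8 ('a'): new char, reset run to 1
Longest run: 'a' with length 3

3


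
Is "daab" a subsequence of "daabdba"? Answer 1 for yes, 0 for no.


Check if "daab" is a subsequence of "daabdba"
Greedy scan:
  Position 0 ('d'): matches sub[0] = 'd'
  Position 1 ('a'): matches sub[1] = 'a'
  Position 2 ('a'): matches sub[2] = 'a'
  Position 3 ('b'): matches sub[3] = 'b'
  Position 4 ('d'): no match needed
  Position 5 ('b'): no match needed
  Position 6 ('a'): no match needed
All 4 characters matched => is a subsequence

1


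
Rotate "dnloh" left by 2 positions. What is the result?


Input: "dnloh", rotate left by 2
First 2 characters: "dn"
Remaining characters: "loh"
Concatenate remaining + first: "loh" + "dn" = "lohdn"

lohdn


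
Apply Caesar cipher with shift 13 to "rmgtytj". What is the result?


Caesar cipher: shift "rmgtytj" by 13
  'r' (pos 17) + 13 = pos 4 = 'e'
  'm' (pos 12) + 13 = pos 25 = 'z'
  'g' (pos 6) + 13 = pos 19 = 't'
  't' (pos 19) + 13 = pos 6 = 'g'
  'y' (pos 24) + 13 = pos 11 = 'l'
  't' (pos 19) + 13 = pos 6 = 'g'
  'j' (pos 9) + 13 = pos 22 = 'w'
Result: eztglgw

eztglgw


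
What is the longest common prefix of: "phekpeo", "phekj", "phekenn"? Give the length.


Words: phekpeo, phekj, phekenn
  Position 0: all 'p' => match
  Position 1: all 'h' => match
  Position 2: all 'e' => match
  Position 3: all 'k' => match
  Position 4: ('p', 'j', 'e') => mismatch, stop
LCP = "phek" (length 4)

4


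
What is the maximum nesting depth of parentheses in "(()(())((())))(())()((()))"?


Input: "(()(())((())))(())()((()))"
Tracking depth:
  Position 0 '(': depth becomes 1
  Position 1 '(': depth becomes 2
  Position 2 ')': depth becomes 1
  Position 3 '(': depth becomes 2
  Position 4 '(': depth becomes 3
  Position 5 ')': depth becomes 2
  Position 6 ')': depth becomes 1
  Position 7 '(': depth becomes 2
  Position 8 '(': depth becomes 3
  Position 9 '(': depth becomes 4
  Position 10 ')': depth becomes 3
  Position 11 ')': depth becomes 2
  Position 12 ')': depth becomes 1
  Position 13 ')': depth becomes 0
  Position 14 '(': depth becomes 1
  Position 15 '(': depth becomes 2
  Position 16 ')': depth becomes 1
  Position 17 ')': depth becomes 0
  Position 18 '(': depth becomes 1
  Position 19 ')': depth becomes 0
  Position 20 '(': depth becomes 1
  Position 21 '(': depth becomes 2
  Position 22 '(': depth becomes 3
  Position 23 ')': depth becomes 2
  Position 24 ')': depth becomes 1
  Position 25 ')': depth becomes 0
Maximum depth reached: 4

4


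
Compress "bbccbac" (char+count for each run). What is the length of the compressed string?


Input: bbccbac
Runs:
  'b' x 2 => "b2"
  'c' x 2 => "c2"
  'b' x 1 => "b1"
  'a' x 1 => "a1"
  'c' x 1 => "c1"
Compressed: "b2c2b1a1c1"
Compressed length: 10

10


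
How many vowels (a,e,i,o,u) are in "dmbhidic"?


Input: dmbhidic
Checking each character:
  'd' at position 0: consonant
  'm' at position 1: consonant
  'b' at position 2: consonant
  'h' at position 3: consonant
  'i' at position 4: vowel (running total: 1)
  'd' at position 5: consonant
  'i' at position 6: vowel (running total: 2)
  'c' at position 7: consonant
Total vowels: 2

2


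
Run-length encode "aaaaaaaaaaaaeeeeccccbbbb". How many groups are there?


Input: aaaaaaaaaaaaeeeeccccbbbb
Scanning for consecutive runs:
  Group 1: 'a' x 12 (positions 0-11)
  Group 2: 'e' x 4 (positions 12-15)
  Group 3: 'c' x 4 (positions 16-19)
  Group 4: 'b' x 4 (positions 20-23)
Total groups: 4

4


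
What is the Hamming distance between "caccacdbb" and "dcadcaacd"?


Comparing "caccacdbb" and "dcadcaacd" position by position:
  Position 0: 'c' vs 'd' => differ
  Position 1: 'a' vs 'c' => differ
  Position 2: 'c' vs 'a' => differ
  Position 3: 'c' vs 'd' => differ
  Position 4: 'a' vs 'c' => differ
  Position 5: 'c' vs 'a' => differ
  Position 6: 'd' vs 'a' => differ
  Position 7: 'b' vs 'c' => differ
  Position 8: 'b' vs 'd' => differ
Total differences (Hamming distance): 9

9


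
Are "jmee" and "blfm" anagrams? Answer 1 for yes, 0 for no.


Strings: "jmee", "blfm"
Sorted first:  eejm
Sorted second: bflm
Differ at position 0: 'e' vs 'b' => not anagrams

0


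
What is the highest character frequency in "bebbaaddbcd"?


Input: bebbaaddbcd
Character counts:
  'a': 2
  'b': 4
  'c': 1
  'd': 3
  'e': 1
Maximum frequency: 4

4


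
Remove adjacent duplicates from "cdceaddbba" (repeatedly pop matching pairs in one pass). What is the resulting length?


Input: cdceaddbba
Stack-based adjacent duplicate removal:
  Read 'c': push. Stack: c
  Read 'd': push. Stack: cd
  Read 'c': push. Stack: cdc
  Read 'e': push. Stack: cdce
  Read 'a': push. Stack: cdcea
  Read 'd': push. Stack: cdcead
  Read 'd': matches stack top 'd' => pop. Stack: cdcea
  Read 'b': push. Stack: cdceab
  Read 'b': matches stack top 'b' => pop. Stack: cdcea
  Read 'a': matches stack top 'a' => pop. Stack: cdce
Final stack: "cdce" (length 4)

4


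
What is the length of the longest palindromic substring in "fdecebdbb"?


Input: "fdecebdbb"
Checking substrings for palindromes:
  [2:5] "ece" (len 3) => palindrome
  [5:8] "bdb" (len 3) => palindrome
  [7:9] "bb" (len 2) => palindrome
Longest palindromic substring: "ece" with length 3

3


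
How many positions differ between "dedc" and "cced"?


Comparing "dedc" and "cced" position by position:
  Position 0: 'd' vs 'c' => DIFFER
  Position 1: 'e' vs 'c' => DIFFER
  Position 2: 'd' vs 'e' => DIFFER
  Position 3: 'c' vs 'd' => DIFFER
Positions that differ: 4

4


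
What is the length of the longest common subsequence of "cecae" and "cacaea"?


LCS of "cecae" and "cacaea"
DP table:
           c    a    c    a    e    a
      0    0    0    0    0    0    0
  c   0    1    1    1    1    1    1
  e   0    1    1    1    1    2    2
  c   0    1    1    2    2    2    2
  a   0    1    2    2    3    3    3
  e   0    1    2    2    3    4    4
LCS length = dp[5][6] = 4

4


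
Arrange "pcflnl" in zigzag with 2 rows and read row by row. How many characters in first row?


Zigzag "pcflnl" into 2 rows:
Placing characters:
  'p' => row 0
  'c' => row 1
  'f' => row 0
  'l' => row 1
  'n' => row 0
  'l' => row 1
Rows:
  Row 0: "pfn"
  Row 1: "cll"
First row length: 3

3


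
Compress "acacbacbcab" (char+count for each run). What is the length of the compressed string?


Input: acacbacbcab
Runs:
  'a' x 1 => "a1"
  'c' x 1 => "c1"
  'a' x 1 => "a1"
  'c' x 1 => "c1"
  'b' x 1 => "b1"
  'a' x 1 => "a1"
  'c' x 1 => "c1"
  'b' x 1 => "b1"
  'c' x 1 => "c1"
  'a' x 1 => "a1"
  'b' x 1 => "b1"
Compressed: "a1c1a1c1b1a1c1b1c1a1b1"
Compressed length: 22

22


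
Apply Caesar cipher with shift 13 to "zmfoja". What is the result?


Caesar cipher: shift "zmfoja" by 13
  'z' (pos 25) + 13 = pos 12 = 'm'
  'm' (pos 12) + 13 = pos 25 = 'z'
  'f' (pos 5) + 13 = pos 18 = 's'
  'o' (pos 14) + 13 = pos 1 = 'b'
  'j' (pos 9) + 13 = pos 22 = 'w'
  'a' (pos 0) + 13 = pos 13 = 'n'
Result: mzsbwn

mzsbwn


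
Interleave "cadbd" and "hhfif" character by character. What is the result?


Interleaving "cadbd" and "hhfif":
  Position 0: 'c' from first, 'h' from second => "ch"
  Position 1: 'a' from first, 'h' from second => "ah"
  Position 2: 'd' from first, 'f' from second => "df"
  Position 3: 'b' from first, 'i' from second => "bi"
  Position 4: 'd' from first, 'f' from second => "df"
Result: chahdfbidf

chahdfbidf


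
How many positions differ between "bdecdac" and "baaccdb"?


Comparing "bdecdac" and "baaccdb" position by position:
  Position 0: 'b' vs 'b' => same
  Position 1: 'd' vs 'a' => DIFFER
  Position 2: 'e' vs 'a' => DIFFER
  Position 3: 'c' vs 'c' => same
  Position 4: 'd' vs 'c' => DIFFER
  Position 5: 'a' vs 'd' => DIFFER
  Position 6: 'c' vs 'b' => DIFFER
Positions that differ: 5

5


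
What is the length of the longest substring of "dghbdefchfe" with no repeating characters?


Input: "dghbdefchfe"
Sliding window (track last position of each char):
  Position 0 ('d'): window [0,0] length 1 -- new best
  Position 1 ('g'): window [0,1] length 2 -- new best
  Position 2 ('h'): window [0,2] length 3 -- new best
  Position 3 ('b'): window [0,3] length 4 -- new best
  Position 4 ('d'): repeat (last at 0), move window start to 1
  Position 4 ('d'): window [1,4] length 4
  Position 5 ('e'): window [1,5] length 5 -- new best
  Position 6 ('f'): window [1,6] length 6 -- new best
  Position 7 ('c'): window [1,7] length 7 -- new best
  Position 8 ('h'): repeat (last at 2), move window start to 3
  Position 8 ('h'): window [3,8] length 6
  Position 9 ('f'): repeat (last at 6), move window start to 7
  Position 9 ('f'): window [7,9] length 3
  Position 10 ('e'): window [7,10] length 4
Longest substring with no repeats: "ghbdefc" with length 7

7


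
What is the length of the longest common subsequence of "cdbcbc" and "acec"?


LCS of "cdbcbc" and "acec"
DP table:
           a    c    e    c
      0    0    0    0    0
  c   0    0    1    1    1
  d   0    0    1    1    1
  b   0    0    1    1    1
  c   0    0    1    1    2
  b   0    0    1    1    2
  c   0    0    1    1    2
LCS length = dp[6][4] = 2

2


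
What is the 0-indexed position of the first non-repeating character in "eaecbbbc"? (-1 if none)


Input: eaecbbbc
Character frequencies:
  'a': 1
  'b': 3
  'c': 2
  'e': 2
Scanning left to right for freq == 1:
  Position 0 ('e'): freq=2, skip
  Position 1 ('a'): unique! => answer = 1

1


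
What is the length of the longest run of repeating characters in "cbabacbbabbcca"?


Input: "cbabacbbabbcca"
Scanning for longest run:
  Position 1 ('b'): new char, reset run to 1
  Position 2 ('a'): new char, reset run to 1
  Position 3 ('b'): new char, reset run to 1
  Position 4 ('a'): new char, reset run to 1
  Position 5 ('c'): new char, reset run to 1
  Position 6 ('b'): new char, reset run to 1
  Position 7 ('b'): continues run of 'b', length=2
  Position 8 ('a'): new char, reset run to 1
  Position 9 ('b'): new char, reset run to 1
  Position 10 ('b'): continues run of 'b', length=2
  Position 11 ('c'): new char, reset run to 1
  Position 12 ('c'): continues run of 'c', length=2
  Position 13 ('a'): new char, reset run to 1
Longest run: 'b' with length 2

2


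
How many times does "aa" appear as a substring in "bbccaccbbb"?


Searching for "aa" in "bbccaccbbb"
Scanning each position:
  Position 0: "bb" => no
  Position 1: "bc" => no
  Position 2: "cc" => no
  Position 3: "ca" => no
  Position 4: "ac" => no
  Position 5: "cc" => no
  Position 6: "cb" => no
  Position 7: "bb" => no
  Position 8: "bb" => no
Total occurrences: 0

0


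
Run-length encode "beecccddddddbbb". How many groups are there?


Input: beecccddddddbbb
Scanning for consecutive runs:
  Group 1: 'b' x 1 (positions 0-0)
  Group 2: 'e' x 2 (positions 1-2)
  Group 3: 'c' x 3 (positions 3-5)
  Group 4: 'd' x 6 (positions 6-11)
  Group 5: 'b' x 3 (positions 12-14)
Total groups: 5

5


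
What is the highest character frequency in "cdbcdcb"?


Input: cdbcdcb
Character counts:
  'b': 2
  'c': 3
  'd': 2
Maximum frequency: 3

3


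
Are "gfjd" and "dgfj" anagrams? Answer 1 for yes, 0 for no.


Strings: "gfjd", "dgfj"
Sorted first:  dfgj
Sorted second: dfgj
Sorted forms match => anagrams

1


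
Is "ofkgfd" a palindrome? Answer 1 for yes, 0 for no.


Input: ofkgfd
Reversed: dfgkfo
  Compare pos 0 ('o') with pos 5 ('d'): MISMATCH
  Compare pos 1 ('f') with pos 4 ('f'): match
  Compare pos 2 ('k') with pos 3 ('g'): MISMATCH
Result: not a palindrome

0


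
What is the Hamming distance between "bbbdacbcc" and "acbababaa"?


Comparing "bbbdacbcc" and "acbababaa" position by position:
  Position 0: 'b' vs 'a' => differ
  Position 1: 'b' vs 'c' => differ
  Position 2: 'b' vs 'b' => same
  Position 3: 'd' vs 'a' => differ
  Position 4: 'a' vs 'b' => differ
  Position 5: 'c' vs 'a' => differ
  Position 6: 'b' vs 'b' => same
  Position 7: 'c' vs 'a' => differ
  Position 8: 'c' vs 'a' => differ
Total differences (Hamming distance): 7

7


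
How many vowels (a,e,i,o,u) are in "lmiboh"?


Input: lmiboh
Checking each character:
  'l' at position 0: consonant
  'm' at position 1: consonant
  'i' at position 2: vowel (running total: 1)
  'b' at position 3: consonant
  'o' at position 4: vowel (running total: 2)
  'h' at position 5: consonant
Total vowels: 2

2


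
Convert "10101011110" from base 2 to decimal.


Input: "10101011110" in base 2
Positional expansion:
  Digit '1' (value 1) x 2^10 = 1024
  Digit '0' (value 0) x 2^9 = 0
  Digit '1' (value 1) x 2^8 = 256
  Digit '0' (value 0) x 2^7 = 0
  Digit '1' (value 1) x 2^6 = 64
  Digit '0' (value 0) x 2^5 = 0
  Digit '1' (value 1) x 2^4 = 16
  Digit '1' (value 1) x 2^3 = 8
  Digit '1' (value 1) x 2^2 = 4
  Digit '1' (value 1) x 2^1 = 2
  Digit '0' (value 0) x 2^0 = 0
Sum = 1374

1374


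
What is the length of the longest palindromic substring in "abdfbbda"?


Input: "abdfbbda"
Checking substrings for palindromes:
  [4:6] "bb" (len 2) => palindrome
Longest palindromic substring: "bb" with length 2

2


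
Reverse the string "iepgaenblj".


Input: iepgaenblj
Reading characters right to left:
  Position 9: 'j'
  Position 8: 'l'
  Position 7: 'b'
  Position 6: 'n'
  Position 5: 'e'
  Position 4: 'a'
  Position 3: 'g'
  Position 2: 'p'
  Position 1: 'e'
  Position 0: 'i'
Reversed: jlbneagpei

jlbneagpei


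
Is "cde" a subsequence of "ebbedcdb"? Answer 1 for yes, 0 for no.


Check if "cde" is a subsequence of "ebbedcdb"
Greedy scan:
  Position 0 ('e'): no match needed
  Position 1 ('b'): no match needed
  Position 2 ('b'): no match needed
  Position 3 ('e'): no match needed
  Position 4 ('d'): no match needed
  Position 5 ('c'): matches sub[0] = 'c'
  Position 6 ('d'): matches sub[1] = 'd'
  Position 7 ('b'): no match needed
Only matched 2/3 characters => not a subsequence

0


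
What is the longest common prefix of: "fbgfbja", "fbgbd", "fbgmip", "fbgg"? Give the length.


Words: fbgfbja, fbgbd, fbgmip, fbgg
  Position 0: all 'f' => match
  Position 1: all 'b' => match
  Position 2: all 'g' => match
  Position 3: ('f', 'b', 'm', 'g') => mismatch, stop
LCP = "fbg" (length 3)

3


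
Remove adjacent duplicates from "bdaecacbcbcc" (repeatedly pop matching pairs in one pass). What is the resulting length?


Input: bdaecacbcbcc
Stack-based adjacent duplicate removal:
  Read 'b': push. Stack: b
  Read 'd': push. Stack: bd
  Read 'a': push. Stack: bda
  Read 'e': push. Stack: bdae
  Read 'c': push. Stack: bdaec
  Read 'a': push. Stack: bdaeca
  Read 'c': push. Stack: bdaecac
  Read 'b': push. Stack: bdaecacb
  Read 'c': push. Stack: bdaecacbc
  Read 'b': push. Stack: bdaecacbcb
  Read 'c': push. Stack: bdaecacbcbc
  Read 'c': matches stack top 'c' => pop. Stack: bdaecacbcb
Final stack: "bdaecacbcb" (length 10)

10


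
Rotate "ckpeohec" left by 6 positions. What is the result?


Input: "ckpeohec", rotate left by 6
First 6 characters: "ckpeoh"
Remaining characters: "ec"
Concatenate remaining + first: "ec" + "ckpeoh" = "ecckpeoh"

ecckpeoh


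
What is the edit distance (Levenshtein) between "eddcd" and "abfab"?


Computing edit distance: "eddcd" -> "abfab"
DP table:
           a    b    f    a    b
      0    1    2    3    4    5
  e   1    1    2    3    4    5
  d   2    2    2    3    4    5
  d   3    3    3    3    4    5
  c   4    4    4    4    4    5
  d   5    5    5    5    5    5
Edit distance = dp[5][5] = 5

5


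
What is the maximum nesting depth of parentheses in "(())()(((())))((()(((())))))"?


Input: "(())()(((())))((()(((())))))"
Tracking depth:
  Position 0 '(': depth becomes 1
  Position 1 '(': depth becomes 2
  Position 2 ')': depth becomes 1
  Position 3 ')': depth becomes 0
  Position 4 '(': depth becomes 1
  Position 5 ')': depth becomes 0
  Position 6 '(': depth becomes 1
  Position 7 '(': depth becomes 2
  Position 8 '(': depth becomes 3
  Position 9 '(': depth becomes 4
  Position 10 ')': depth becomes 3
  Position 11 ')': depth becomes 2
  Position 12 ')': depth becomes 1
  Position 13 ')': depth becomes 0
  Position 14 '(': depth becomes 1
  Position 15 '(': depth becomes 2
  Position 16 '(': depth becomes 3
  Position 17 ')': depth becomes 2
  Position 18 '(': depth becomes 3
  Position 19 '(': depth becomes 4
  Position 20 '(': depth becomes 5
  Position 21 '(': depth becomes 6
  Position 22 ')': depth becomes 5
  Position 23 ')': depth becomes 4
  Position 24 ')': depth becomes 3
  Position 25 ')': depth becomes 2
  Position 26 ')': depth becomes 1
  Position 27 ')': depth becomes 0
Maximum depth reached: 6

6


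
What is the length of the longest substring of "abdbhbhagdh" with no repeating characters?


Input: "abdbhbhagdh"
Sliding window (track last position of each char):
  Position 0 ('a'): window [0,0] length 1 -- new best
  Position 1 ('b'): window [0,1] length 2 -- new best
  Position 2 ('d'): window [0,2] length 3 -- new best
  Position 3 ('b'): repeat (last at 1), move window start to 2
  Position 3 ('b'): window [2,3] length 2
  Position 4 ('h'): window [2,4] length 3
  Position 5 ('b'): repeat (last at 3), move window start to 4
  Position 5 ('b'): window [4,5] length 2
  Position 6 ('h'): repeat (last at 4), move window start to 5
  Position 6 ('h'): window [5,6] length 2
  Position 7 ('a'): window [5,7] length 3
  Position 8 ('g'): window [5,8] length 4 -- new best
  Position 9 ('d'): window [5,9] length 5 -- new best
  Position 10 ('h'): repeat (last at 6), move window start to 7
  Position 10 ('h'): window [7,10] length 4
Longest substring with no repeats: "bhagd" with length 5

5
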